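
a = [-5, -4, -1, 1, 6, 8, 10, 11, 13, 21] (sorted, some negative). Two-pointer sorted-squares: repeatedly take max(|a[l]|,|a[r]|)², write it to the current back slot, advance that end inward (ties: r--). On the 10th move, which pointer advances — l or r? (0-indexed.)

r

l=0 r=9: |-5|<=|21| out[9]=441, r--
l=0 r=8: |-5|<=|13| out[8]=169, r--
l=0 r=7: |-5|<=|11| out[7]=121, r--
l=0 r=6: |-5|<=|10| out[6]=100, r--
l=0 r=5: |-5|<=|8| out[5]=64, r--
l=0 r=4: |-5|<=|6| out[4]=36, r--
l=0 r=3: |-5|>|1| out[3]=25, l++
l=1 r=3: |-4|>|1| out[2]=16, l++
l=2 r=3: |-1|<=|1| out[1]=1, r--
l=2 r=2: |-1|<=|-1| out[0]=1, r--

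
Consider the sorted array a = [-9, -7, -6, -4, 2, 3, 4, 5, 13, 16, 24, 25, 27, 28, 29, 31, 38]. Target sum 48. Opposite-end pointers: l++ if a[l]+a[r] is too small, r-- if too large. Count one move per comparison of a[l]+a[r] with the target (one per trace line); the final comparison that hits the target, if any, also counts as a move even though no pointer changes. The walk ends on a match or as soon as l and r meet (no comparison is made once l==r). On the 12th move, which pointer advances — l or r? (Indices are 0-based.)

r

l=0 r=16: -9+38=29 <48, l++
l=1 r=16: -7+38=31 <48, l++
l=2 r=16: -6+38=32 <48, l++
l=3 r=16: -4+38=34 <48, l++
l=4 r=16: 2+38=40 <48, l++
l=5 r=16: 3+38=41 <48, l++
l=6 r=16: 4+38=42 <48, l++
l=7 r=16: 5+38=43 <48, l++
l=8 r=16: 13+38=51 >48, r--
l=8 r=15: 13+31=44 <48, l++
l=9 r=15: 16+31=47 <48, l++
l=10 r=15: 24+31=55 >48, r--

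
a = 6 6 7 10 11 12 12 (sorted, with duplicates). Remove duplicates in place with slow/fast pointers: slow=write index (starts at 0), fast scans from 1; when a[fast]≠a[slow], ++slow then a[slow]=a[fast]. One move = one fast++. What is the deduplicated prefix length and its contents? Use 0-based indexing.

(s=0,f=1) a[fast]=6=a[slow] dup → fast++
(s=0,f=2) a[fast]=7≠a[slow]=6 write a[1]=7 → slow++,fast++
(s=1,f=3) a[fast]=10≠a[slow]=7 write a[2]=10 → slow++,fast++
(s=2,f=4) a[fast]=11≠a[slow]=10 write a[3]=11 → slow++,fast++
(s=3,f=5) a[fast]=12≠a[slow]=11 write a[4]=12 → slow++,fast++
(s=4,f=6) a[fast]=12=a[slow] dup → fast++

length 5; prefix = [6, 7, 10, 11, 12]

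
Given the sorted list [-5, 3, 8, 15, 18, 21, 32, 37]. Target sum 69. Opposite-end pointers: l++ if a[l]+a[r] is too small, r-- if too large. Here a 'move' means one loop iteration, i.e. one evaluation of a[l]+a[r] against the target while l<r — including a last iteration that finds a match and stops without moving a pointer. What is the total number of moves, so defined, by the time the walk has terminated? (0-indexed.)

[0,7] -5+37=32 <69 → l++
[1,7] 3+37=40 <69 → l++
[2,7] 8+37=45 <69 → l++
[3,7] 15+37=52 <69 → l++
[4,7] 18+37=55 <69 → l++
[5,7] 21+37=58 <69 → l++
[6,7] 32+37=69 → found

7 moves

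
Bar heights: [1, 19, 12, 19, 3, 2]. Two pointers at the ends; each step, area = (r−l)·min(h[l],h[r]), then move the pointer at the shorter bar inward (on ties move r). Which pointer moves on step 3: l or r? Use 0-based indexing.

r

l=0 r=5: min(1,2)*5=5 best=5 *, l++
l=1 r=5: min(19,2)*4=8 best=8 *, r--
l=1 r=4: min(19,3)*3=9 best=9 *, r--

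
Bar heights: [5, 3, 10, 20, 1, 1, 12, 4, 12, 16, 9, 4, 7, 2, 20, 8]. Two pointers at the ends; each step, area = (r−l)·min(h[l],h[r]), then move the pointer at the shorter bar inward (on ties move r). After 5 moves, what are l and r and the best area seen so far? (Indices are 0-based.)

l=3, r=13, best area=220

l=0 r=15: min(5,8)*15=75 best=75 *, l++
l=1 r=15: min(3,8)*14=42 best=75, l++
l=2 r=15: min(10,8)*13=104 best=104 *, r--
l=2 r=14: min(10,20)*12=120 best=120 *, l++
l=3 r=14: min(20,20)*11=220 best=220 *, r--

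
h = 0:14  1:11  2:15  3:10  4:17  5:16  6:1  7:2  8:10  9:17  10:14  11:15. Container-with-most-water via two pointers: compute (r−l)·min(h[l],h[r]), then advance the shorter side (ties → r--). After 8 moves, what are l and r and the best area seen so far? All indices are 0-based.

[0,11] min(14,15)*11=154 best=154 * → l++
[1,11] min(11,15)*10=110 best=154 → l++
[2,11] min(15,15)*9=135 best=154 → r--
[2,10] min(15,14)*8=112 best=154 → r--
[2,9] min(15,17)*7=105 best=154 → l++
[3,9] min(10,17)*6=60 best=154 → l++
[4,9] min(17,17)*5=85 best=154 → r--
[4,8] min(17,10)*4=40 best=154 → r--

l=4, r=7, best area=154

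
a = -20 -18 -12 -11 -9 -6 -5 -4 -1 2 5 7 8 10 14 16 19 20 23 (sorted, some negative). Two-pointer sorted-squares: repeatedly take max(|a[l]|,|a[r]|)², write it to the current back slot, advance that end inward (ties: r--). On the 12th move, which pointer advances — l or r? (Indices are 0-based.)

l=0 r=18: |-20|<=|23| out[18]=529, r--
l=0 r=17: |-20|<=|20| out[17]=400, r--
l=0 r=16: |-20|>|19| out[16]=400, l++
l=1 r=16: |-18|<=|19| out[15]=361, r--
l=1 r=15: |-18|>|16| out[14]=324, l++
l=2 r=15: |-12|<=|16| out[13]=256, r--
l=2 r=14: |-12|<=|14| out[12]=196, r--
l=2 r=13: |-12|>|10| out[11]=144, l++
l=3 r=13: |-11|>|10| out[10]=121, l++
l=4 r=13: |-9|<=|10| out[9]=100, r--
l=4 r=12: |-9|>|8| out[8]=81, l++
l=5 r=12: |-6|<=|8| out[7]=64, r--

r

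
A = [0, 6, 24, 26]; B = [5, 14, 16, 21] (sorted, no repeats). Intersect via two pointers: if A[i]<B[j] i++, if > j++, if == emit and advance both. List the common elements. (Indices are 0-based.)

intersection = []

i=0 j=0: 0<5, i++
i=1 j=0: 6>5, j++
i=1 j=1: 6<14, i++
i=2 j=1: 24>14, j++
i=2 j=2: 24>16, j++
i=2 j=3: 24>21, j++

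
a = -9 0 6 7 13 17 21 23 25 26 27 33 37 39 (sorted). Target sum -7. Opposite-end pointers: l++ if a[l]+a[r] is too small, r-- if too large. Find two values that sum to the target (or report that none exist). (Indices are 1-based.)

no pair

l=1 r=14: -9+39=30 >-7, r--
l=1 r=13: -9+37=28 >-7, r--
l=1 r=12: -9+33=24 >-7, r--
l=1 r=11: -9+27=18 >-7, r--
l=1 r=10: -9+26=17 >-7, r--
l=1 r=9: -9+25=16 >-7, r--
l=1 r=8: -9+23=14 >-7, r--
l=1 r=7: -9+21=12 >-7, r--
l=1 r=6: -9+17=8 >-7, r--
l=1 r=5: -9+13=4 >-7, r--
l=1 r=4: -9+7=-2 >-7, r--
l=1 r=3: -9+6=-3 >-7, r--
l=1 r=2: -9+0=-9 <-7, l++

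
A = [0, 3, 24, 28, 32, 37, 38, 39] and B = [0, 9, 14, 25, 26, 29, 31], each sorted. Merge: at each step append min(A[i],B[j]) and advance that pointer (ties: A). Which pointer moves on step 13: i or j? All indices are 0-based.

[i=0,j=0] A[i]=0<=B[j]=0 take 0 → i++
[i=1,j=0] A[i]=3>B[j]=0 take 0 → j++
[i=1,j=1] A[i]=3<=B[j]=9 take 3 → i++
[i=2,j=1] A[i]=24>B[j]=9 take 9 → j++
[i=2,j=2] A[i]=24>B[j]=14 take 14 → j++
[i=2,j=3] A[i]=24<=B[j]=25 take 24 → i++
[i=3,j=3] A[i]=28>B[j]=25 take 25 → j++
[i=3,j=4] A[i]=28>B[j]=26 take 26 → j++
[i=3,j=5] A[i]=28<=B[j]=29 take 28 → i++
[i=4,j=5] A[i]=32>B[j]=29 take 29 → j++
[i=4,j=6] A[i]=32>B[j]=31 take 31 → j++
[i=4,j=7] B done, take A[i]=32 → i++
[i=5,j=7] B done, take A[i]=37 → i++

i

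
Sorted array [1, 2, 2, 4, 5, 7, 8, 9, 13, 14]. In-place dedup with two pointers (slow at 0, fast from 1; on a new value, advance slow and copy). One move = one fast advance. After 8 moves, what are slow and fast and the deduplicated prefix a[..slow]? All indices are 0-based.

slow=7, fast=9, prefix=[1, 2, 4, 5, 7, 8, 9, 13]

(s=0,f=1) a[fast]=2≠a[slow]=1 write a[1]=2 → slow++,fast++
(s=1,f=2) a[fast]=2=a[slow] dup → fast++
(s=1,f=3) a[fast]=4≠a[slow]=2 write a[2]=4 → slow++,fast++
(s=2,f=4) a[fast]=5≠a[slow]=4 write a[3]=5 → slow++,fast++
(s=3,f=5) a[fast]=7≠a[slow]=5 write a[4]=7 → slow++,fast++
(s=4,f=6) a[fast]=8≠a[slow]=7 write a[5]=8 → slow++,fast++
(s=5,f=7) a[fast]=9≠a[slow]=8 write a[6]=9 → slow++,fast++
(s=6,f=8) a[fast]=13≠a[slow]=9 write a[7]=13 → slow++,fast++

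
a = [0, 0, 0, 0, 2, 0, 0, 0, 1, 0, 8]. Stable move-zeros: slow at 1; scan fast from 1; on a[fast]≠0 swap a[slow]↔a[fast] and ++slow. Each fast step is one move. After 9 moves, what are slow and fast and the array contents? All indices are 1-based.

slow=1 fast=1: a[fast]=0, fast++
slow=1 fast=2: a[fast]=0, fast++
slow=1 fast=3: a[fast]=0, fast++
slow=1 fast=4: a[fast]=0, fast++
slow=1 fast=5: a[fast]=2≠0 swap→a[1]=2, slow++,fast++
slow=2 fast=6: a[fast]=0, fast++
slow=2 fast=7: a[fast]=0, fast++
slow=2 fast=8: a[fast]=0, fast++
slow=2 fast=9: a[fast]=1≠0 swap→a[2]=1, slow++,fast++

slow=3, fast=10, a=[2, 1, 0, 0, 0, 0, 0, 0, 0, 0, 8]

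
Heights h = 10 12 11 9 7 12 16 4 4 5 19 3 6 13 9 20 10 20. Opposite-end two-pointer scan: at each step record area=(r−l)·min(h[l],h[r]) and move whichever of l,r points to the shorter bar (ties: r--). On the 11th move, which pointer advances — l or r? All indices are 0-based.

[0,17] min(10,20)*17=170 best=170 * → l++
[1,17] min(12,20)*16=192 best=192 * → l++
[2,17] min(11,20)*15=165 best=192 → l++
[3,17] min(9,20)*14=126 best=192 → l++
[4,17] min(7,20)*13=91 best=192 → l++
[5,17] min(12,20)*12=144 best=192 → l++
[6,17] min(16,20)*11=176 best=192 → l++
[7,17] min(4,20)*10=40 best=192 → l++
[8,17] min(4,20)*9=36 best=192 → l++
[9,17] min(5,20)*8=40 best=192 → l++
[10,17] min(19,20)*7=133 best=192 → l++

l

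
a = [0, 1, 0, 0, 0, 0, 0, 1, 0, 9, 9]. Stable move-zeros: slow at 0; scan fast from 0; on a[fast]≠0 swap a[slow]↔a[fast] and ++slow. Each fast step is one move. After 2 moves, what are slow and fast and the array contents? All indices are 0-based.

(s=0,f=0) a[fast]=0 → fast++
(s=0,f=1) a[fast]=1≠0 swap→a[0]=1 → slow++,fast++

slow=1, fast=2, a=[1, 0, 0, 0, 0, 0, 0, 1, 0, 9, 9]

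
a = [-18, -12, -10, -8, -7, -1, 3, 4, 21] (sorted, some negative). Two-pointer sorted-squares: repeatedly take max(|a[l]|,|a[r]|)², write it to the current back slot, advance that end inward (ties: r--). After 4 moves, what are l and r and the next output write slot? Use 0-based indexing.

l=0 r=8: |-18|<=|21| out[8]=441, r--
l=0 r=7: |-18|>|4| out[7]=324, l++
l=1 r=7: |-12|>|4| out[6]=144, l++
l=2 r=7: |-10|>|4| out[5]=100, l++

l=3, r=7, next write slot=4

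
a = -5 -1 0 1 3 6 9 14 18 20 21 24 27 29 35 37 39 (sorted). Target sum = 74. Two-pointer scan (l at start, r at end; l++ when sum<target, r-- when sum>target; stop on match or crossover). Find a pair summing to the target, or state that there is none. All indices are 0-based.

(35, 39)

l=0 r=16: -5+39=34 <74, l++
l=1 r=16: -1+39=38 <74, l++
l=2 r=16: 0+39=39 <74, l++
l=3 r=16: 1+39=40 <74, l++
l=4 r=16: 3+39=42 <74, l++
l=5 r=16: 6+39=45 <74, l++
l=6 r=16: 9+39=48 <74, l++
l=7 r=16: 14+39=53 <74, l++
l=8 r=16: 18+39=57 <74, l++
l=9 r=16: 20+39=59 <74, l++
l=10 r=16: 21+39=60 <74, l++
l=11 r=16: 24+39=63 <74, l++
l=12 r=16: 27+39=66 <74, l++
l=13 r=16: 29+39=68 <74, l++
l=14 r=16: 35+39=74, found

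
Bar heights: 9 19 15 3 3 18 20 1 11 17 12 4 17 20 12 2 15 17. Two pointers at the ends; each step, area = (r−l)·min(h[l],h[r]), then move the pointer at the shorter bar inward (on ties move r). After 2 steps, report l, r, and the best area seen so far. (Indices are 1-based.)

l=1 r=18: min(9,17)*17=153 best=153 *, l++
l=2 r=18: min(19,17)*16=272 best=272 *, r--

l=2, r=17, best area=272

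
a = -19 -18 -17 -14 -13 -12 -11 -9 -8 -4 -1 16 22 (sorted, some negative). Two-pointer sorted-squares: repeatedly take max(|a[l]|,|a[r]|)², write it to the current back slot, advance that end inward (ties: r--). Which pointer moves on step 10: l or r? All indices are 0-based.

l

l=0 r=12: |-19|<=|22| out[12]=484, r--
l=0 r=11: |-19|>|16| out[11]=361, l++
l=1 r=11: |-18|>|16| out[10]=324, l++
l=2 r=11: |-17|>|16| out[9]=289, l++
l=3 r=11: |-14|<=|16| out[8]=256, r--
l=3 r=10: |-14|>|-1| out[7]=196, l++
l=4 r=10: |-13|>|-1| out[6]=169, l++
l=5 r=10: |-12|>|-1| out[5]=144, l++
l=6 r=10: |-11|>|-1| out[4]=121, l++
l=7 r=10: |-9|>|-1| out[3]=81, l++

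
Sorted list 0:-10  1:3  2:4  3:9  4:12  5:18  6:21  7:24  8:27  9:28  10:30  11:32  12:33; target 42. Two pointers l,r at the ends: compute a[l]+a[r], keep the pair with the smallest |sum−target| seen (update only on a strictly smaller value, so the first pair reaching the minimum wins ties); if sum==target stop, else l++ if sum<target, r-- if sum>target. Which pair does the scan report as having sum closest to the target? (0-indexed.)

pair (9, 33) with sum 42 (|Δ|=0)

l=0 r=12: -10+33=23 d=19 *, l++
l=1 r=12: 3+33=36 d=6 *, l++
l=2 r=12: 4+33=37 d=5 *, l++
l=3 r=12: 9+33=42 d=0 *, stop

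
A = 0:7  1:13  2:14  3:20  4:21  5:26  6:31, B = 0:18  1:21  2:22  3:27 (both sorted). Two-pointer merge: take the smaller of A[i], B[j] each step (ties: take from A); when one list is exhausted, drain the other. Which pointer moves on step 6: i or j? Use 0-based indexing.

i

[i=0,j=0] A[i]=7<=B[j]=18 take 7 → i++
[i=1,j=0] A[i]=13<=B[j]=18 take 13 → i++
[i=2,j=0] A[i]=14<=B[j]=18 take 14 → i++
[i=3,j=0] A[i]=20>B[j]=18 take 18 → j++
[i=3,j=1] A[i]=20<=B[j]=21 take 20 → i++
[i=4,j=1] A[i]=21<=B[j]=21 take 21 → i++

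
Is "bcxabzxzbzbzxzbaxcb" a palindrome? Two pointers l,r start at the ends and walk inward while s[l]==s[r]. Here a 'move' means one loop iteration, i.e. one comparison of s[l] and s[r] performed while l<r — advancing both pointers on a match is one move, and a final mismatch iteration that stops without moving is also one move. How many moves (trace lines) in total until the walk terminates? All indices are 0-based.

[0,18] 'b'=='b' → l++,r--
[1,17] 'c'=='c' → l++,r--
[2,16] 'x'=='x' → l++,r--
[3,15] 'a'=='a' → l++,r--
[4,14] 'b'=='b' → l++,r--
[5,13] 'z'=='z' → l++,r--
[6,12] 'x'=='x' → l++,r--
[7,11] 'z'=='z' → l++,r--
[8,10] 'b'=='b' → l++,r--

9 moves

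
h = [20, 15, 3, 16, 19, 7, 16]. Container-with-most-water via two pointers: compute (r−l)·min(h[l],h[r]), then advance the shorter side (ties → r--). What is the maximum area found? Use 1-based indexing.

[1,7] min(20,16)*6=96 best=96 * → r--
[1,6] min(20,7)*5=35 best=96 → r--
[1,5] min(20,19)*4=76 best=96 → r--
[1,4] min(20,16)*3=48 best=96 → r--
[1,3] min(20,3)*2=6 best=96 → r--
[1,2] min(20,15)*1=15 best=96 → r--

max area = 96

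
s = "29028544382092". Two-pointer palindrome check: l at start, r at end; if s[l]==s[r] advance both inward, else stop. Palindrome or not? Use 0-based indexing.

l=0 r=13: '2'=='2', l++,r--
l=1 r=12: '9'=='9', l++,r--
l=2 r=11: '0'=='0', l++,r--
l=3 r=10: '2'=='2', l++,r--
l=4 r=9: '8'=='8', l++,r--
l=5 r=8: '5'!='3', stop

not a palindrome (mismatch at 5,8)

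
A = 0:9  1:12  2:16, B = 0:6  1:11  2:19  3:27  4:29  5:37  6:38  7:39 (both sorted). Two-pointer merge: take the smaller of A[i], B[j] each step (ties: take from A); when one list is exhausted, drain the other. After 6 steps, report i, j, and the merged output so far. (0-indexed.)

[i=0,j=0] A[i]=9>B[j]=6 take 6 → j++
[i=0,j=1] A[i]=9<=B[j]=11 take 9 → i++
[i=1,j=1] A[i]=12>B[j]=11 take 11 → j++
[i=1,j=2] A[i]=12<=B[j]=19 take 12 → i++
[i=2,j=2] A[i]=16<=B[j]=19 take 16 → i++
[i=3,j=2] A done, take B[j]=19 → j++

i=3, j=3, merged so far=[6, 9, 11, 12, 16, 19]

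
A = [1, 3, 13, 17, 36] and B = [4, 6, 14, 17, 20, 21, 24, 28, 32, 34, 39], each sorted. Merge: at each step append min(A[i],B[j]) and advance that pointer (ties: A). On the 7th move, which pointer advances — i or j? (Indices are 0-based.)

i

i=0 j=0: A[i]=1<=B[j]=4 take 1, i++
i=1 j=0: A[i]=3<=B[j]=4 take 3, i++
i=2 j=0: A[i]=13>B[j]=4 take 4, j++
i=2 j=1: A[i]=13>B[j]=6 take 6, j++
i=2 j=2: A[i]=13<=B[j]=14 take 13, i++
i=3 j=2: A[i]=17>B[j]=14 take 14, j++
i=3 j=3: A[i]=17<=B[j]=17 take 17, i++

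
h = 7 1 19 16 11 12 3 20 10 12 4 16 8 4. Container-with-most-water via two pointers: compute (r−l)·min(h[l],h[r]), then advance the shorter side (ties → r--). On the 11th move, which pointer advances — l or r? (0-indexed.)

l

[0,13] min(7,4)*13=52 best=52 * → r--
[0,12] min(7,8)*12=84 best=84 * → l++
[1,12] min(1,8)*11=11 best=84 → l++
[2,12] min(19,8)*10=80 best=84 → r--
[2,11] min(19,16)*9=144 best=144 * → r--
[2,10] min(19,4)*8=32 best=144 → r--
[2,9] min(19,12)*7=84 best=144 → r--
[2,8] min(19,10)*6=60 best=144 → r--
[2,7] min(19,20)*5=95 best=144 → l++
[3,7] min(16,20)*4=64 best=144 → l++
[4,7] min(11,20)*3=33 best=144 → l++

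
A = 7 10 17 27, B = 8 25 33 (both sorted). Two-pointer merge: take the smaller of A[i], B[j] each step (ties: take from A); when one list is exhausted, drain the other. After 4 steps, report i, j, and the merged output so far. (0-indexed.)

i=3, j=1, merged so far=[7, 8, 10, 17]

[i=0,j=0] A[i]=7<=B[j]=8 take 7 → i++
[i=1,j=0] A[i]=10>B[j]=8 take 8 → j++
[i=1,j=1] A[i]=10<=B[j]=25 take 10 → i++
[i=2,j=1] A[i]=17<=B[j]=25 take 17 → i++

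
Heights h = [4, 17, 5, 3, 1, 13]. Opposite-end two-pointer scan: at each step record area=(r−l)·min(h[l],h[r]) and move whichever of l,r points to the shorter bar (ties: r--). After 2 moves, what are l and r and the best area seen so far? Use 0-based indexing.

l=1, r=4, best area=52

[0,5] min(4,13)*5=20 best=20 * → l++
[1,5] min(17,13)*4=52 best=52 * → r--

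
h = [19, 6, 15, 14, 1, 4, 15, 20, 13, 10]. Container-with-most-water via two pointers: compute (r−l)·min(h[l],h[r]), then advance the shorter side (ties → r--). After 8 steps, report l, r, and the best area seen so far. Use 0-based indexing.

[0,9] min(19,10)*9=90 best=90 * → r--
[0,8] min(19,13)*8=104 best=104 * → r--
[0,7] min(19,20)*7=133 best=133 * → l++
[1,7] min(6,20)*6=36 best=133 → l++
[2,7] min(15,20)*5=75 best=133 → l++
[3,7] min(14,20)*4=56 best=133 → l++
[4,7] min(1,20)*3=3 best=133 → l++
[5,7] min(4,20)*2=8 best=133 → l++

l=6, r=7, best area=133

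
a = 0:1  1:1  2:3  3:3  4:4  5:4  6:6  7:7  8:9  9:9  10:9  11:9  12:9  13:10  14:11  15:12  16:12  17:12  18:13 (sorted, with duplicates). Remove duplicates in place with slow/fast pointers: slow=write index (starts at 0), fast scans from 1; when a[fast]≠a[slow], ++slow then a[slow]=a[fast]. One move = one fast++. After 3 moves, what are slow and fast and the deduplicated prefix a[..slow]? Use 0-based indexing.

(s=0,f=1) a[fast]=1=a[slow] dup → fast++
(s=0,f=2) a[fast]=3≠a[slow]=1 write a[1]=3 → slow++,fast++
(s=1,f=3) a[fast]=3=a[slow] dup → fast++

slow=1, fast=4, prefix=[1, 3]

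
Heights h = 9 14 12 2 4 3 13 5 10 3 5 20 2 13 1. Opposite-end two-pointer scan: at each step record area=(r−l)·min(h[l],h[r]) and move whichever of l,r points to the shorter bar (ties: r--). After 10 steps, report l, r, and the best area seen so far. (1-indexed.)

l=1 r=15: min(9,1)*14=14 best=14 *, r--
l=1 r=14: min(9,13)*13=117 best=117 *, l++
l=2 r=14: min(14,13)*12=156 best=156 *, r--
l=2 r=13: min(14,2)*11=22 best=156, r--
l=2 r=12: min(14,20)*10=140 best=156, l++
l=3 r=12: min(12,20)*9=108 best=156, l++
l=4 r=12: min(2,20)*8=16 best=156, l++
l=5 r=12: min(4,20)*7=28 best=156, l++
l=6 r=12: min(3,20)*6=18 best=156, l++
l=7 r=12: min(13,20)*5=65 best=156, l++

l=8, r=12, best area=156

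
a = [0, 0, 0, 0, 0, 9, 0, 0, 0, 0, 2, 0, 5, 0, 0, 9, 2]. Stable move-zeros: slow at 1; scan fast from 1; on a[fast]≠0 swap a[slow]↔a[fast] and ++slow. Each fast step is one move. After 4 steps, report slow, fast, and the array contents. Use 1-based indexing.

(s=1,f=1) a[fast]=0 → fast++
(s=1,f=2) a[fast]=0 → fast++
(s=1,f=3) a[fast]=0 → fast++
(s=1,f=4) a[fast]=0 → fast++

slow=1, fast=5, a=[0, 0, 0, 0, 0, 9, 0, 0, 0, 0, 2, 0, 5, 0, 0, 9, 2]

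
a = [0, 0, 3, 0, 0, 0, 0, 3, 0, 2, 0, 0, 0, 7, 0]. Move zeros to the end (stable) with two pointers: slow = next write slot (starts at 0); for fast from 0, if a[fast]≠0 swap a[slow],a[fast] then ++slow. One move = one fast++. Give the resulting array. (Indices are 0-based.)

(s=0,f=0) a[fast]=0 → fast++
(s=0,f=1) a[fast]=0 → fast++
(s=0,f=2) a[fast]=3≠0 swap→a[0]=3 → slow++,fast++
(s=1,f=3) a[fast]=0 → fast++
(s=1,f=4) a[fast]=0 → fast++
(s=1,f=5) a[fast]=0 → fast++
(s=1,f=6) a[fast]=0 → fast++
(s=1,f=7) a[fast]=3≠0 swap→a[1]=3 → slow++,fast++
(s=2,f=8) a[fast]=0 → fast++
(s=2,f=9) a[fast]=2≠0 swap→a[2]=2 → slow++,fast++
(s=3,f=10) a[fast]=0 → fast++
(s=3,f=11) a[fast]=0 → fast++
(s=3,f=12) a[fast]=0 → fast++
(s=3,f=13) a[fast]=7≠0 swap→a[3]=7 → slow++,fast++
(s=4,f=14) a[fast]=0 → fast++

[3, 3, 2, 7, 0, 0, 0, 0, 0, 0, 0, 0, 0, 0, 0]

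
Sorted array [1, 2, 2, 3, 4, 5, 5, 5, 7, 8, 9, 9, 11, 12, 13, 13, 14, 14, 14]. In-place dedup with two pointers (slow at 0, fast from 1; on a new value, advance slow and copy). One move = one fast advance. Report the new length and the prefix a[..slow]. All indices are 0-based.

length 12; prefix = [1, 2, 3, 4, 5, 7, 8, 9, 11, 12, 13, 14]

(s=0,f=1) a[fast]=2≠a[slow]=1 write a[1]=2 → slow++,fast++
(s=1,f=2) a[fast]=2=a[slow] dup → fast++
(s=1,f=3) a[fast]=3≠a[slow]=2 write a[2]=3 → slow++,fast++
(s=2,f=4) a[fast]=4≠a[slow]=3 write a[3]=4 → slow++,fast++
(s=3,f=5) a[fast]=5≠a[slow]=4 write a[4]=5 → slow++,fast++
(s=4,f=6) a[fast]=5=a[slow] dup → fast++
(s=4,f=7) a[fast]=5=a[slow] dup → fast++
(s=4,f=8) a[fast]=7≠a[slow]=5 write a[5]=7 → slow++,fast++
(s=5,f=9) a[fast]=8≠a[slow]=7 write a[6]=8 → slow++,fast++
(s=6,f=10) a[fast]=9≠a[slow]=8 write a[7]=9 → slow++,fast++
(s=7,f=11) a[fast]=9=a[slow] dup → fast++
(s=7,f=12) a[fast]=11≠a[slow]=9 write a[8]=11 → slow++,fast++
(s=8,f=13) a[fast]=12≠a[slow]=11 write a[9]=12 → slow++,fast++
(s=9,f=14) a[fast]=13≠a[slow]=12 write a[10]=13 → slow++,fast++
(s=10,f=15) a[fast]=13=a[slow] dup → fast++
(s=10,f=16) a[fast]=14≠a[slow]=13 write a[11]=14 → slow++,fast++
(s=11,f=17) a[fast]=14=a[slow] dup → fast++
(s=11,f=18) a[fast]=14=a[slow] dup → fast++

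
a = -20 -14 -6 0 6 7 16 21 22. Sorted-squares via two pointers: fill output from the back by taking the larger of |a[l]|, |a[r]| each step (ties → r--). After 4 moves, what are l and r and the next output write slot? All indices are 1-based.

l=2, r=6, next write slot=5

l=1 r=9: |-20|<=|22| out[9]=484, r--
l=1 r=8: |-20|<=|21| out[8]=441, r--
l=1 r=7: |-20|>|16| out[7]=400, l++
l=2 r=7: |-14|<=|16| out[6]=256, r--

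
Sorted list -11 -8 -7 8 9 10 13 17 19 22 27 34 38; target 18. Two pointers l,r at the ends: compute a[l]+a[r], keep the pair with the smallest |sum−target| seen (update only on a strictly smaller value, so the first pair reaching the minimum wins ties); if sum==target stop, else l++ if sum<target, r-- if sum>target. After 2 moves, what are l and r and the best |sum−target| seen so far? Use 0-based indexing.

l=0, r=10, best |Δ|=5

l=0 r=12: -11+38=27 d=9 *, r--
l=0 r=11: -11+34=23 d=5 *, r--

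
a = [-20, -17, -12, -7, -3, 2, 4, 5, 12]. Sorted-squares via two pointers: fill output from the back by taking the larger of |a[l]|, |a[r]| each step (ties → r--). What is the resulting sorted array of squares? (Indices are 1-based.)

[4, 9, 16, 25, 49, 144, 144, 289, 400]

[1,9] |-20|>|12| out[9]=400 → l++
[2,9] |-17|>|12| out[8]=289 → l++
[3,9] |-12|<=|12| out[7]=144 → r--
[3,8] |-12|>|5| out[6]=144 → l++
[4,8] |-7|>|5| out[5]=49 → l++
[5,8] |-3|<=|5| out[4]=25 → r--
[5,7] |-3|<=|4| out[3]=16 → r--
[5,6] |-3|>|2| out[2]=9 → l++
[6,6] |2|<=|2| out[1]=4 → r--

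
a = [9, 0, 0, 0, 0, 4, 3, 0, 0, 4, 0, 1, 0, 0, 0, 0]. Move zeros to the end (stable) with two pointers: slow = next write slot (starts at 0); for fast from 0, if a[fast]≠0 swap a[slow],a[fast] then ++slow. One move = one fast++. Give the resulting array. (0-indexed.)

[9, 4, 3, 4, 1, 0, 0, 0, 0, 0, 0, 0, 0, 0, 0, 0]

(s=0,f=0) a[fast]=9≠0 swap→a[0]=9 → slow++,fast++
(s=1,f=1) a[fast]=0 → fast++
(s=1,f=2) a[fast]=0 → fast++
(s=1,f=3) a[fast]=0 → fast++
(s=1,f=4) a[fast]=0 → fast++
(s=1,f=5) a[fast]=4≠0 swap→a[1]=4 → slow++,fast++
(s=2,f=6) a[fast]=3≠0 swap→a[2]=3 → slow++,fast++
(s=3,f=7) a[fast]=0 → fast++
(s=3,f=8) a[fast]=0 → fast++
(s=3,f=9) a[fast]=4≠0 swap→a[3]=4 → slow++,fast++
(s=4,f=10) a[fast]=0 → fast++
(s=4,f=11) a[fast]=1≠0 swap→a[4]=1 → slow++,fast++
(s=5,f=12) a[fast]=0 → fast++
(s=5,f=13) a[fast]=0 → fast++
(s=5,f=14) a[fast]=0 → fast++
(s=5,f=15) a[fast]=0 → fast++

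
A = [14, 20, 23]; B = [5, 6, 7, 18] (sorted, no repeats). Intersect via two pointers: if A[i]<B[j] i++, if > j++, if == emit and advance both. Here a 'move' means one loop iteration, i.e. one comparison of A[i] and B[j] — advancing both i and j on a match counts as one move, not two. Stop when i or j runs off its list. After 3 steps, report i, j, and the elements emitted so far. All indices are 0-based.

i=0, j=3, emitted=[]

[i=0,j=0] 14>5 → j++
[i=0,j=1] 14>6 → j++
[i=0,j=2] 14>7 → j++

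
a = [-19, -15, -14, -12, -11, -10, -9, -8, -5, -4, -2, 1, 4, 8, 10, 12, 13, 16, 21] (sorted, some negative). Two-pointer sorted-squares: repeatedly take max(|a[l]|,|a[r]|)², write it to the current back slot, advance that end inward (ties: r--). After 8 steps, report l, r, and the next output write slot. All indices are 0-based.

l=4, r=14, next write slot=10

l=0 r=18: |-19|<=|21| out[18]=441, r--
l=0 r=17: |-19|>|16| out[17]=361, l++
l=1 r=17: |-15|<=|16| out[16]=256, r--
l=1 r=16: |-15|>|13| out[15]=225, l++
l=2 r=16: |-14|>|13| out[14]=196, l++
l=3 r=16: |-12|<=|13| out[13]=169, r--
l=3 r=15: |-12|<=|12| out[12]=144, r--
l=3 r=14: |-12|>|10| out[11]=144, l++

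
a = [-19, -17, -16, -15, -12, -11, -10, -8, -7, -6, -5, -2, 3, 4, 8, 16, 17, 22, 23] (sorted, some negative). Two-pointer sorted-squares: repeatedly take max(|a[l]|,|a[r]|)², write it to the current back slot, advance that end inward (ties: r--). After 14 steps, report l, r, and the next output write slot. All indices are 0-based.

l=9, r=13, next write slot=4

l=0 r=18: |-19|<=|23| out[18]=529, r--
l=0 r=17: |-19|<=|22| out[17]=484, r--
l=0 r=16: |-19|>|17| out[16]=361, l++
l=1 r=16: |-17|<=|17| out[15]=289, r--
l=1 r=15: |-17|>|16| out[14]=289, l++
l=2 r=15: |-16|<=|16| out[13]=256, r--
l=2 r=14: |-16|>|8| out[12]=256, l++
l=3 r=14: |-15|>|8| out[11]=225, l++
l=4 r=14: |-12|>|8| out[10]=144, l++
l=5 r=14: |-11|>|8| out[9]=121, l++
l=6 r=14: |-10|>|8| out[8]=100, l++
l=7 r=14: |-8|<=|8| out[7]=64, r--
l=7 r=13: |-8|>|4| out[6]=64, l++
l=8 r=13: |-7|>|4| out[5]=49, l++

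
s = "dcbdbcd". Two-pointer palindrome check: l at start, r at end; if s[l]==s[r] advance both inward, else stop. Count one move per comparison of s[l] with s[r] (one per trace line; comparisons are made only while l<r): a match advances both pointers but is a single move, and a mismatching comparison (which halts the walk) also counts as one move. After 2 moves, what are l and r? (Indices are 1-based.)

l=1 r=7: 'd'=='d', l++,r--
l=2 r=6: 'c'=='c', l++,r--

l=3, r=5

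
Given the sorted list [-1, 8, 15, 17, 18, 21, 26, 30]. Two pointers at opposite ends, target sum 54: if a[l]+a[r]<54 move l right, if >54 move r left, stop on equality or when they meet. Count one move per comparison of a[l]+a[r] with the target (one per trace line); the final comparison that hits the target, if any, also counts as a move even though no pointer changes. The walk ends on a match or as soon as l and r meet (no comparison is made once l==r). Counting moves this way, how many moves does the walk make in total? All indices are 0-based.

l=0 r=7: -1+30=29 <54, l++
l=1 r=7: 8+30=38 <54, l++
l=2 r=7: 15+30=45 <54, l++
l=3 r=7: 17+30=47 <54, l++
l=4 r=7: 18+30=48 <54, l++
l=5 r=7: 21+30=51 <54, l++
l=6 r=7: 26+30=56 >54, r--

7 moves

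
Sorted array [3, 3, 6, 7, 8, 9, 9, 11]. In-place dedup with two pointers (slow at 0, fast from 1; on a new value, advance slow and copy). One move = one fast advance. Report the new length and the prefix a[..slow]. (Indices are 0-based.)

(s=0,f=1) a[fast]=3=a[slow] dup → fast++
(s=0,f=2) a[fast]=6≠a[slow]=3 write a[1]=6 → slow++,fast++
(s=1,f=3) a[fast]=7≠a[slow]=6 write a[2]=7 → slow++,fast++
(s=2,f=4) a[fast]=8≠a[slow]=7 write a[3]=8 → slow++,fast++
(s=3,f=5) a[fast]=9≠a[slow]=8 write a[4]=9 → slow++,fast++
(s=4,f=6) a[fast]=9=a[slow] dup → fast++
(s=4,f=7) a[fast]=11≠a[slow]=9 write a[5]=11 → slow++,fast++

length 6; prefix = [3, 6, 7, 8, 9, 11]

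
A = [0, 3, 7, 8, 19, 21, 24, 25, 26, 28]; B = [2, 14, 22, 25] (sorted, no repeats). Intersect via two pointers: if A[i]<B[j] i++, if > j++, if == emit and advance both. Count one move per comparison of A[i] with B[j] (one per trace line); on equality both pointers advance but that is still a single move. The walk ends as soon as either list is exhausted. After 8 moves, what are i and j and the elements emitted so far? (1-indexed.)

i=7, j=3, emitted=[]

[i=1,j=1] 0<2 → i++
[i=2,j=1] 3>2 → j++
[i=2,j=2] 3<14 → i++
[i=3,j=2] 7<14 → i++
[i=4,j=2] 8<14 → i++
[i=5,j=2] 19>14 → j++
[i=5,j=3] 19<22 → i++
[i=6,j=3] 21<22 → i++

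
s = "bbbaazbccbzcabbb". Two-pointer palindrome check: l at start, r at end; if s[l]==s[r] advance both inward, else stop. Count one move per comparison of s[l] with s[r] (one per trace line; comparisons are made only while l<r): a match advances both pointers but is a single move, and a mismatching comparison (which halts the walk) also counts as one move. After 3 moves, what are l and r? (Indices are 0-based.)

l=3, r=12

[0,15] 'b'=='b' → l++,r--
[1,14] 'b'=='b' → l++,r--
[2,13] 'b'=='b' → l++,r--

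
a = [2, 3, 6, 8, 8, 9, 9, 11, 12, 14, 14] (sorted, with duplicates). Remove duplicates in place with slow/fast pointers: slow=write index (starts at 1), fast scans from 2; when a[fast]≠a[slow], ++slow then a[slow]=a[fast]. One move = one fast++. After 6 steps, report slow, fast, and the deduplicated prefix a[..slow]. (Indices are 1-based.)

slow=1 fast=2: a[fast]=3≠a[slow]=2 write a[2]=3, slow++,fast++
slow=2 fast=3: a[fast]=6≠a[slow]=3 write a[3]=6, slow++,fast++
slow=3 fast=4: a[fast]=8≠a[slow]=6 write a[4]=8, slow++,fast++
slow=4 fast=5: a[fast]=8=a[slow] dup, fast++
slow=4 fast=6: a[fast]=9≠a[slow]=8 write a[5]=9, slow++,fast++
slow=5 fast=7: a[fast]=9=a[slow] dup, fast++

slow=5, fast=8, prefix=[2, 3, 6, 8, 9]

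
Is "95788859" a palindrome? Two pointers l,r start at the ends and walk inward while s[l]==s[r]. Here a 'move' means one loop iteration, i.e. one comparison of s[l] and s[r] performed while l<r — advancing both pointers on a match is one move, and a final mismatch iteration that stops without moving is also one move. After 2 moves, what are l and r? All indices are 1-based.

l=3, r=6

l=1 r=8: '9'=='9', l++,r--
l=2 r=7: '5'=='5', l++,r--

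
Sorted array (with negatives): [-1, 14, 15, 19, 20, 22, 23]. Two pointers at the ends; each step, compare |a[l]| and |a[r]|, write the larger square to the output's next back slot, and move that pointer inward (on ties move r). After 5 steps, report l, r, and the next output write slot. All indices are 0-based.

l=0, r=1, next write slot=1

[0,6] |-1|<=|23| out[6]=529 → r--
[0,5] |-1|<=|22| out[5]=484 → r--
[0,4] |-1|<=|20| out[4]=400 → r--
[0,3] |-1|<=|19| out[3]=361 → r--
[0,2] |-1|<=|15| out[2]=225 → r--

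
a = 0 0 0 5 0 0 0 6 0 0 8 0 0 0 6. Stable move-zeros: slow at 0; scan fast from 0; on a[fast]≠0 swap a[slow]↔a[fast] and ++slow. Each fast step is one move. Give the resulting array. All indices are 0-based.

slow=0 fast=0: a[fast]=0, fast++
slow=0 fast=1: a[fast]=0, fast++
slow=0 fast=2: a[fast]=0, fast++
slow=0 fast=3: a[fast]=5≠0 swap→a[0]=5, slow++,fast++
slow=1 fast=4: a[fast]=0, fast++
slow=1 fast=5: a[fast]=0, fast++
slow=1 fast=6: a[fast]=0, fast++
slow=1 fast=7: a[fast]=6≠0 swap→a[1]=6, slow++,fast++
slow=2 fast=8: a[fast]=0, fast++
slow=2 fast=9: a[fast]=0, fast++
slow=2 fast=10: a[fast]=8≠0 swap→a[2]=8, slow++,fast++
slow=3 fast=11: a[fast]=0, fast++
slow=3 fast=12: a[fast]=0, fast++
slow=3 fast=13: a[fast]=0, fast++
slow=3 fast=14: a[fast]=6≠0 swap→a[3]=6, slow++,fast++

[5, 6, 8, 6, 0, 0, 0, 0, 0, 0, 0, 0, 0, 0, 0]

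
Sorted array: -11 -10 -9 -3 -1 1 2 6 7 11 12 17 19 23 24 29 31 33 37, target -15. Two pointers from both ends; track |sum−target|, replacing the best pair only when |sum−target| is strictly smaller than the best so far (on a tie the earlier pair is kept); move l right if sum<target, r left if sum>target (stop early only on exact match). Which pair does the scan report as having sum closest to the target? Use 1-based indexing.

pair (-11, -3) with sum -14 (|Δ|=1)

[1,19] -11+37=26 d=41 * → r--
[1,18] -11+33=22 d=37 * → r--
[1,17] -11+31=20 d=35 * → r--
[1,16] -11+29=18 d=33 * → r--
[1,15] -11+24=13 d=28 * → r--
[1,14] -11+23=12 d=27 * → r--
[1,13] -11+19=8 d=23 * → r--
[1,12] -11+17=6 d=21 * → r--
[1,11] -11+12=1 d=16 * → r--
[1,10] -11+11=0 d=15 * → r--
[1,9] -11+7=-4 d=11 * → r--
[1,8] -11+6=-5 d=10 * → r--
[1,7] -11+2=-9 d=6 * → r--
[1,6] -11+1=-10 d=5 * → r--
[1,5] -11+-1=-12 d=3 * → r--
[1,4] -11+-3=-14 d=1 * → r--
[1,3] -11+-9=-20 d=5 → l++
[2,3] -10+-9=-19 d=4 → l++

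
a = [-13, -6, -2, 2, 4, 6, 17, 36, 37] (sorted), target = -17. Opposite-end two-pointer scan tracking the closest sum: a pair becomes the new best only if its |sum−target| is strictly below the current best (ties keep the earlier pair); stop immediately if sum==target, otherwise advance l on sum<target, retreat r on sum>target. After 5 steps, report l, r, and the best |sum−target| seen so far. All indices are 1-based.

l=1, r=4, best |Δ|=8

[1,9] -13+37=24 d=41 * → r--
[1,8] -13+36=23 d=40 * → r--
[1,7] -13+17=4 d=21 * → r--
[1,6] -13+6=-7 d=10 * → r--
[1,5] -13+4=-9 d=8 * → r--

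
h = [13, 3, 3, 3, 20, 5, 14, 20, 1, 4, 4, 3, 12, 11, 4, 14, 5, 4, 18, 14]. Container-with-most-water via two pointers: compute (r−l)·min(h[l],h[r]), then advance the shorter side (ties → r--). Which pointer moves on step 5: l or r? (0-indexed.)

r

[0,19] min(13,14)*19=247 best=247 * → l++
[1,19] min(3,14)*18=54 best=247 → l++
[2,19] min(3,14)*17=51 best=247 → l++
[3,19] min(3,14)*16=48 best=247 → l++
[4,19] min(20,14)*15=210 best=247 → r--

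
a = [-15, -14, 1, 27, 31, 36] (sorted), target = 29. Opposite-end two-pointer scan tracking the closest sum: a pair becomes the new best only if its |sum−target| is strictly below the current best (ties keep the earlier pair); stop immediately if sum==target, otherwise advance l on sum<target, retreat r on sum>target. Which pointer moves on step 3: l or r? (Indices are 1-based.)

l=1 r=6: -15+36=21 d=8 *, l++
l=2 r=6: -14+36=22 d=7 *, l++
l=3 r=6: 1+36=37 d=8, r--

r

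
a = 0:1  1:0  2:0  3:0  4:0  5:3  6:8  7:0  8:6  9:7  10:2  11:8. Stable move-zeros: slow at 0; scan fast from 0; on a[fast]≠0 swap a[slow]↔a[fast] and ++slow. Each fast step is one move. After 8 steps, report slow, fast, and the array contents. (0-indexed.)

slow=3, fast=8, a=[1, 3, 8, 0, 0, 0, 0, 0, 6, 7, 2, 8]

slow=0 fast=0: a[fast]=1≠0 swap→a[0]=1, slow++,fast++
slow=1 fast=1: a[fast]=0, fast++
slow=1 fast=2: a[fast]=0, fast++
slow=1 fast=3: a[fast]=0, fast++
slow=1 fast=4: a[fast]=0, fast++
slow=1 fast=5: a[fast]=3≠0 swap→a[1]=3, slow++,fast++
slow=2 fast=6: a[fast]=8≠0 swap→a[2]=8, slow++,fast++
slow=3 fast=7: a[fast]=0, fast++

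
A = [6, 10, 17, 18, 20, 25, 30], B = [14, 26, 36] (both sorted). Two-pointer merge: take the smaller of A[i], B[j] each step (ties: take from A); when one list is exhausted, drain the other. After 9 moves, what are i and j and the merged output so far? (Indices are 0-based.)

[i=0,j=0] A[i]=6<=B[j]=14 take 6 → i++
[i=1,j=0] A[i]=10<=B[j]=14 take 10 → i++
[i=2,j=0] A[i]=17>B[j]=14 take 14 → j++
[i=2,j=1] A[i]=17<=B[j]=26 take 17 → i++
[i=3,j=1] A[i]=18<=B[j]=26 take 18 → i++
[i=4,j=1] A[i]=20<=B[j]=26 take 20 → i++
[i=5,j=1] A[i]=25<=B[j]=26 take 25 → i++
[i=6,j=1] A[i]=30>B[j]=26 take 26 → j++
[i=6,j=2] A[i]=30<=B[j]=36 take 30 → i++

i=7, j=2, merged so far=[6, 10, 14, 17, 18, 20, 25, 26, 30]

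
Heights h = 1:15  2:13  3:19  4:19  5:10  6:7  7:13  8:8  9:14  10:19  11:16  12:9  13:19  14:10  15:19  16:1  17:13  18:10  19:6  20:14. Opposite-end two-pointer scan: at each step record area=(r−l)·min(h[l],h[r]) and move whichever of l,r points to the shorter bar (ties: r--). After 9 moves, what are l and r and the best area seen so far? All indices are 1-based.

[1,20] min(15,14)*19=266 best=266 * → r--
[1,19] min(15,6)*18=108 best=266 → r--
[1,18] min(15,10)*17=170 best=266 → r--
[1,17] min(15,13)*16=208 best=266 → r--
[1,16] min(15,1)*15=15 best=266 → r--
[1,15] min(15,19)*14=210 best=266 → l++
[2,15] min(13,19)*13=169 best=266 → l++
[3,15] min(19,19)*12=228 best=266 → r--
[3,14] min(19,10)*11=110 best=266 → r--

l=3, r=13, best area=266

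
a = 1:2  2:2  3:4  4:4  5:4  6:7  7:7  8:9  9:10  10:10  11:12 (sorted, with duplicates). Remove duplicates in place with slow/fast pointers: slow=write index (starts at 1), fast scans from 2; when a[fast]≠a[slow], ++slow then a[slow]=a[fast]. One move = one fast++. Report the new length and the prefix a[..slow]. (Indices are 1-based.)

(s=1,f=2) a[fast]=2=a[slow] dup → fast++
(s=1,f=3) a[fast]=4≠a[slow]=2 write a[2]=4 → slow++,fast++
(s=2,f=4) a[fast]=4=a[slow] dup → fast++
(s=2,f=5) a[fast]=4=a[slow] dup → fast++
(s=2,f=6) a[fast]=7≠a[slow]=4 write a[3]=7 → slow++,fast++
(s=3,f=7) a[fast]=7=a[slow] dup → fast++
(s=3,f=8) a[fast]=9≠a[slow]=7 write a[4]=9 → slow++,fast++
(s=4,f=9) a[fast]=10≠a[slow]=9 write a[5]=10 → slow++,fast++
(s=5,f=10) a[fast]=10=a[slow] dup → fast++
(s=5,f=11) a[fast]=12≠a[slow]=10 write a[6]=12 → slow++,fast++

length 6; prefix = [2, 4, 7, 9, 10, 12]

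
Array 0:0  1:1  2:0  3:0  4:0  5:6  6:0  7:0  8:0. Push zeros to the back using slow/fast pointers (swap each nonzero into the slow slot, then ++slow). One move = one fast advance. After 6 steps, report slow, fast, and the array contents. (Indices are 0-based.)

slow=2, fast=6, a=[1, 6, 0, 0, 0, 0, 0, 0, 0]

(s=0,f=0) a[fast]=0 → fast++
(s=0,f=1) a[fast]=1≠0 swap→a[0]=1 → slow++,fast++
(s=1,f=2) a[fast]=0 → fast++
(s=1,f=3) a[fast]=0 → fast++
(s=1,f=4) a[fast]=0 → fast++
(s=1,f=5) a[fast]=6≠0 swap→a[1]=6 → slow++,fast++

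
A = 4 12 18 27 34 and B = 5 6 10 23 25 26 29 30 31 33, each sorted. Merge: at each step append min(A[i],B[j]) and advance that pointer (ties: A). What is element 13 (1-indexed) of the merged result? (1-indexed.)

merged[13] = 31

[i=1,j=1] A[i]=4<=B[j]=5 take 4 → i++
[i=2,j=1] A[i]=12>B[j]=5 take 5 → j++
[i=2,j=2] A[i]=12>B[j]=6 take 6 → j++
[i=2,j=3] A[i]=12>B[j]=10 take 10 → j++
[i=2,j=4] A[i]=12<=B[j]=23 take 12 → i++
[i=3,j=4] A[i]=18<=B[j]=23 take 18 → i++
[i=4,j=4] A[i]=27>B[j]=23 take 23 → j++
[i=4,j=5] A[i]=27>B[j]=25 take 25 → j++
[i=4,j=6] A[i]=27>B[j]=26 take 26 → j++
[i=4,j=7] A[i]=27<=B[j]=29 take 27 → i++
[i=5,j=7] A[i]=34>B[j]=29 take 29 → j++
[i=5,j=8] A[i]=34>B[j]=30 take 30 → j++
[i=5,j=9] A[i]=34>B[j]=31 take 31 → j++
[i=5,j=10] A[i]=34>B[j]=33 take 33 → j++
[i=5,j=11] B done, take A[i]=34 → i++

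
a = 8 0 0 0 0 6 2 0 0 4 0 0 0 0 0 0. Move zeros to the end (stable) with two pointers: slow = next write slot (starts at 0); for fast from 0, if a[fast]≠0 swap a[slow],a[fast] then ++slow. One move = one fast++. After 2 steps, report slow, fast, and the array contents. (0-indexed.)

(s=0,f=0) a[fast]=8≠0 swap→a[0]=8 → slow++,fast++
(s=1,f=1) a[fast]=0 → fast++

slow=1, fast=2, a=[8, 0, 0, 0, 0, 6, 2, 0, 0, 4, 0, 0, 0, 0, 0, 0]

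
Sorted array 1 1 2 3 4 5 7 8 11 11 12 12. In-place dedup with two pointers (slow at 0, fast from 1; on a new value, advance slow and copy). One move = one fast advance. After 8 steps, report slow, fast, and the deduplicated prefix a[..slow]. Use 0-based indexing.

slow=7, fast=9, prefix=[1, 2, 3, 4, 5, 7, 8, 11]

slow=0 fast=1: a[fast]=1=a[slow] dup, fast++
slow=0 fast=2: a[fast]=2≠a[slow]=1 write a[1]=2, slow++,fast++
slow=1 fast=3: a[fast]=3≠a[slow]=2 write a[2]=3, slow++,fast++
slow=2 fast=4: a[fast]=4≠a[slow]=3 write a[3]=4, slow++,fast++
slow=3 fast=5: a[fast]=5≠a[slow]=4 write a[4]=5, slow++,fast++
slow=4 fast=6: a[fast]=7≠a[slow]=5 write a[5]=7, slow++,fast++
slow=5 fast=7: a[fast]=8≠a[slow]=7 write a[6]=8, slow++,fast++
slow=6 fast=8: a[fast]=11≠a[slow]=8 write a[7]=11, slow++,fast++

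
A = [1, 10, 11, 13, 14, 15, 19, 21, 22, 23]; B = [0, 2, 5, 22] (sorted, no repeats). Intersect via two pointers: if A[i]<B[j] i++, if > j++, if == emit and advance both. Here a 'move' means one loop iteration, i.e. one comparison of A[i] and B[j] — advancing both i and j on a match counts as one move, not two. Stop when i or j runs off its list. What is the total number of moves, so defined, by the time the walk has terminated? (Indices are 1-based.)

[i=1,j=1] 1>0 → j++
[i=1,j=2] 1<2 → i++
[i=2,j=2] 10>2 → j++
[i=2,j=3] 10>5 → j++
[i=2,j=4] 10<22 → i++
[i=3,j=4] 11<22 → i++
[i=4,j=4] 13<22 → i++
[i=5,j=4] 14<22 → i++
[i=6,j=4] 15<22 → i++
[i=7,j=4] 19<22 → i++
[i=8,j=4] 21<22 → i++
[i=9,j=4] 22==22 emit → i++,j++

12 moves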